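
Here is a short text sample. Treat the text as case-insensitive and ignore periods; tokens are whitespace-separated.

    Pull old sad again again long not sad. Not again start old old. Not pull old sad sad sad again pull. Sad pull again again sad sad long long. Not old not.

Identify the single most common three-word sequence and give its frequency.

Trigram frequencies (highest first):
  pull old sad: 2
  old sad again: 1
  sad again again: 1
  again again long: 1
  again long not: 1
  long not sad: 1
  … (23 more, each ≤ 1)

"pull old sad", 2 times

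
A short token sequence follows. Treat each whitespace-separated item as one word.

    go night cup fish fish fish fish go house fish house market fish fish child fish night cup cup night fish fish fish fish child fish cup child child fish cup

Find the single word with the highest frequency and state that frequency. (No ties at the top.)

"fish", 14 times

Unigram frequencies (highest first):
  fish: 14
  cup: 5
  child: 4
  night: 3
  go: 2
  house: 2
  … (1 more, each ≤ 1)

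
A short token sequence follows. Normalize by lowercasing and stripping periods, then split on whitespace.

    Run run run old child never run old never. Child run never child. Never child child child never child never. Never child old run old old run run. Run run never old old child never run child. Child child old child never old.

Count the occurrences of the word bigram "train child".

Scanning the 42 overlapping bigram windows for "train child":
  (none found)

0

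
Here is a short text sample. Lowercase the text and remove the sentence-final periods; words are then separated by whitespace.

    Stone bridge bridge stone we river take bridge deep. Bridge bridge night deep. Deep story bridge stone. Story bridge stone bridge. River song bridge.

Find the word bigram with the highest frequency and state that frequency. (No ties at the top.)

Bigram frequencies (highest first):
  bridge stone: 3
  stone bridge: 2
  bridge bridge: 2
  story bridge: 2
  stone we: 1
  we river: 1
  … (12 more, each ≤ 1)

"bridge stone", 3 times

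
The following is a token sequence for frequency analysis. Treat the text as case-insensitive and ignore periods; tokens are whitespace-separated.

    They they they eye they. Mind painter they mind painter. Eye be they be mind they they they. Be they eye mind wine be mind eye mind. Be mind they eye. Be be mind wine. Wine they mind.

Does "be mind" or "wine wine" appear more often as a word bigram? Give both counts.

"be mind": 4 occurrences
"wine wine": 1 occurrence

"be mind" (4 vs 1)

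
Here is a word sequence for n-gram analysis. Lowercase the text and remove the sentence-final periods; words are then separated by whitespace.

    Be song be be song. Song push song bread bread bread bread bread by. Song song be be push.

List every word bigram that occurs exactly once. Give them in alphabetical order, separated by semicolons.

be push; bread by; by song; push song; song bread; song push

Bigram counts meeting the condition (exactly once):
  be push: 1
  bread by: 1
  by song: 1
  push song: 1
  song bread: 1
  song push: 1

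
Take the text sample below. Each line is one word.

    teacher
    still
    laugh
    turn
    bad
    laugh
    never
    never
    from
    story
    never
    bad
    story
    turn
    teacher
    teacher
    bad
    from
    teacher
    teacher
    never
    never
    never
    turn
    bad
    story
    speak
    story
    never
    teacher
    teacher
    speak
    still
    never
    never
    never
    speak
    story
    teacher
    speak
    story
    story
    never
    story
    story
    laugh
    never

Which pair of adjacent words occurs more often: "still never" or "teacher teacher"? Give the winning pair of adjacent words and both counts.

"teacher teacher" (3 vs 1)

"still never": 1 occurrence
"teacher teacher": 3 occurrences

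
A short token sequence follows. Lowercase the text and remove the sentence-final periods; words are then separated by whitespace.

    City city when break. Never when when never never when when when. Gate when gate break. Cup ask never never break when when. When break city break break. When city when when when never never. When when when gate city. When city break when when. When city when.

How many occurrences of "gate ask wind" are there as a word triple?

Scanning the 46 overlapping trigram windows for "gate ask wind":
  (none found)

0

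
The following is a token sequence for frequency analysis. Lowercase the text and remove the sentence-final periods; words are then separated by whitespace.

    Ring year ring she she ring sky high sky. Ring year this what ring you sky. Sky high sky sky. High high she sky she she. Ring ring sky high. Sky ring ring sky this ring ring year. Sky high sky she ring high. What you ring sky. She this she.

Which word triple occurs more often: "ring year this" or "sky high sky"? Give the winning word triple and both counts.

"sky high sky" (4 vs 1)

"ring year this": 1 occurrence
"sky high sky": 4 occurrences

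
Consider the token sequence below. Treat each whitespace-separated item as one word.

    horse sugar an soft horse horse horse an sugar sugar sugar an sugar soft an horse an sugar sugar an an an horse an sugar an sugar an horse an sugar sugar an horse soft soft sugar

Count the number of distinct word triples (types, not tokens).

37 tokens → 35 trigram windows in total.
Repeated trigrams (each contributes count−1 duplicates):
  horse an sugar: 4
  an horse an: 3
  an sugar sugar: 3
  sugar sugar an: 3
  an sugar an: 2
  sugar an horse: 2
  sugar an sugar: 2
12 duplicate windows → 35 − 12 = 23 distinct.

23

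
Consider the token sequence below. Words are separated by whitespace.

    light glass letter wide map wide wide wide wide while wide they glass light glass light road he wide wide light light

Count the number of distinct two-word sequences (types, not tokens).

16

22 tokens → 21 bigram windows in total.
Repeated bigrams (each contributes count−1 duplicates):
  wide wide: 4
  glass light: 2
  light glass: 2
5 duplicate windows → 21 − 5 = 16 distinct.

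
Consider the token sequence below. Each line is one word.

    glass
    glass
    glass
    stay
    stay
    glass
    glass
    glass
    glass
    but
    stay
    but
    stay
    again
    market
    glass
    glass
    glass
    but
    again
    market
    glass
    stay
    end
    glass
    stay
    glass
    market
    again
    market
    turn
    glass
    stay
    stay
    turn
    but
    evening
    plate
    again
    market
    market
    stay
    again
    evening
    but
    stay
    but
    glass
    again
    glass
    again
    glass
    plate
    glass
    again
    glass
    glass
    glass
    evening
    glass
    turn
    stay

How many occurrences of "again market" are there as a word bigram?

Scanning the 61 overlapping bigram windows for "again market":
  position 14–15: again market
  position 20–21: again market
  position 29–30: again market
  position 39–40: again market

4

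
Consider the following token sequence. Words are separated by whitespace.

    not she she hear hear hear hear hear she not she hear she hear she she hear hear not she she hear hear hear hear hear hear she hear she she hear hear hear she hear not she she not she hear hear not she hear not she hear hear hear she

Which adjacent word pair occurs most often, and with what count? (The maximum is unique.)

"hear hear", 15 times

Bigram frequencies (highest first):
  hear hear: 15
  she hear: 11
  not she: 7
  hear she: 7
  she she: 5
  hear not: 4
  … (1 more, each ≤ 2)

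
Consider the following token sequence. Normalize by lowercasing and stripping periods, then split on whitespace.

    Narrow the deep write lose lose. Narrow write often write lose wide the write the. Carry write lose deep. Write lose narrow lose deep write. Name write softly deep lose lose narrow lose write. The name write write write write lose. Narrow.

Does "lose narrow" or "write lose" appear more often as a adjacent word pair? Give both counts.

"lose narrow": 4 occurrences
"write lose": 5 occurrences

"write lose" (5 vs 4)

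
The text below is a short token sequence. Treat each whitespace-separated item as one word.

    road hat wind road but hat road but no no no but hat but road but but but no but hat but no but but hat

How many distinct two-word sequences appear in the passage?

12

26 tokens → 25 bigram windows in total.
Repeated bigrams (each contributes count−1 duplicates):
  but hat: 4
  but but: 3
  but no: 3
  no but: 3
  road but: 3
  hat but: 2
  no no: 2
13 duplicate windows → 25 − 13 = 12 distinct.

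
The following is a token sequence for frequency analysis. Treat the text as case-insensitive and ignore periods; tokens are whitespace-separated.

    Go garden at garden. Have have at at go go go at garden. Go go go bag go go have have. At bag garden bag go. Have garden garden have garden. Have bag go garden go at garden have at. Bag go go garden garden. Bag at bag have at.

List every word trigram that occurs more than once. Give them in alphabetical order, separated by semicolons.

Trigram counts meeting the condition (more than once):
  at garden have: 2
  bag go go: 2
  go at garden: 2
  go go go: 2
  have at bag: 2
  have have at: 2

at garden have; bag go go; go at garden; go go go; have at bag; have have at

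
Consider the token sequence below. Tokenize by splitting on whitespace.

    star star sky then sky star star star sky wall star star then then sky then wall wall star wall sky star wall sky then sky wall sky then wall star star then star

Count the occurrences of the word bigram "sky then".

4

Scanning the 33 overlapping bigram windows for "sky then":
  position 3–4: sky then
  position 15–16: sky then
  position 24–25: sky then
  position 28–29: sky then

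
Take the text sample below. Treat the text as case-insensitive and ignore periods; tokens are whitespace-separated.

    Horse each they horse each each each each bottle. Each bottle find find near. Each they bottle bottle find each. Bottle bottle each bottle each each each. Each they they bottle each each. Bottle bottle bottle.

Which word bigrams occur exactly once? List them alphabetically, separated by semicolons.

Bigram counts meeting the condition (exactly once):
  find each: 1
  find find: 1
  find near: 1
  near each: 1
  they horse: 1
  they they: 1

find each; find find; find near; near each; they horse; they they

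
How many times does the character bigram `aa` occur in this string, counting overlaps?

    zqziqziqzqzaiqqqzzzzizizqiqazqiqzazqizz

Sliding a length-2 window over the 39 characters (38 positions):
  (no match at any position)

0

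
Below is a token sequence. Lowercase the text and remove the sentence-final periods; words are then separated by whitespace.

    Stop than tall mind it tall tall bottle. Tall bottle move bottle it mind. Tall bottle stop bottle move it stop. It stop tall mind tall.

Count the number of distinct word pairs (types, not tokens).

26 tokens → 25 bigram windows in total.
Repeated bigrams (each contributes count−1 duplicates):
  tall bottle: 3
  bottle move: 2
  it stop: 2
  mind tall: 2
  tall mind: 2
6 duplicate windows → 25 − 6 = 19 distinct.

19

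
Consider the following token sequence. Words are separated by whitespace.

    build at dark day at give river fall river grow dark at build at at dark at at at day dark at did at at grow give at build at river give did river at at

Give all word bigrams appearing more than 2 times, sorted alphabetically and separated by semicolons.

Bigram counts meeting the condition (more than 2 times):
  at at: 5
  build at: 3
  dark at: 3

at at; build at; dark at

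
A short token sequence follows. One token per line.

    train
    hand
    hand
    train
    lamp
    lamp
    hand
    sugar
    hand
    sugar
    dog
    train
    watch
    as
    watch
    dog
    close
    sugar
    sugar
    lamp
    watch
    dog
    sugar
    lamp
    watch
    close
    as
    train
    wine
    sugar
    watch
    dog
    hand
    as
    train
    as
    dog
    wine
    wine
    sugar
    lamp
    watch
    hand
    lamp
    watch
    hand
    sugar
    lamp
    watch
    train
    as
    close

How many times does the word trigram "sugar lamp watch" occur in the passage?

Scanning the 50 overlapping trigram windows for "sugar lamp watch":
  position 19–21: sugar lamp watch
  position 23–25: sugar lamp watch
  position 40–42: sugar lamp watch
  position 47–49: sugar lamp watch

4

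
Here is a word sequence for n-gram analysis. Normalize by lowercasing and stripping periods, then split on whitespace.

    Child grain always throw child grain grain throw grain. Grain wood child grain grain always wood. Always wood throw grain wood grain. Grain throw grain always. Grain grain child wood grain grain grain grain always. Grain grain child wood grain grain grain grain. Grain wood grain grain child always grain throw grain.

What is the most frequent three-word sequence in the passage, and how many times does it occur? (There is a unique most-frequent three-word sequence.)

Trigram frequencies (highest first):
  grain grain grain: 5
  wood grain grain: 4
  grain throw grain: 3
  grain grain child: 3
  child grain grain: 2
  grain grain throw: 2
  … (24 more, each ≤ 2)

"grain grain grain", 5 times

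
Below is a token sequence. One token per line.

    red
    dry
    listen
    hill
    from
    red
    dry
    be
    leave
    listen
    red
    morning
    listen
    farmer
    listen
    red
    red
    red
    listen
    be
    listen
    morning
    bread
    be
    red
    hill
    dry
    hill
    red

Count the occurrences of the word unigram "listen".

Scanning the 29 tokens for "listen":
  position 3: listen
  position 10: listen
  position 13: listen
  position 15: listen
  position 19: listen
  position 21: listen

6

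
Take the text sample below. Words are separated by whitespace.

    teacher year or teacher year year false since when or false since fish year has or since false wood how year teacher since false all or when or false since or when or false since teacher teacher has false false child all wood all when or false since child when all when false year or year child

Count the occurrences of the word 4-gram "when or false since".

Scanning the 54 overlapping 4-gram windows for "when or false since":
  position 9–12: when or false since
  position 27–30: when or false since
  position 32–35: when or false since
  position 45–48: when or false since

4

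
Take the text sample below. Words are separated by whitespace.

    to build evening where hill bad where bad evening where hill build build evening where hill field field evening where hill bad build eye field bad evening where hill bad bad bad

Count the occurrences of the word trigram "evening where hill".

Scanning the 30 overlapping trigram windows for "evening where hill":
  position 3–5: evening where hill
  position 9–11: evening where hill
  position 14–16: evening where hill
  position 19–21: evening where hill
  position 27–29: evening where hill

5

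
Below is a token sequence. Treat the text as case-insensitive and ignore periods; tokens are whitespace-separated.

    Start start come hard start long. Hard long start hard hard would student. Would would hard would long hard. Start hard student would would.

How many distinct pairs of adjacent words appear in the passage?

17

24 tokens → 23 bigram windows in total.
Repeated bigrams (each contributes count−1 duplicates):
  hard start: 2
  hard would: 2
  long hard: 2
  start hard: 2
  student would: 2
  would would: 2
6 duplicate windows → 23 − 6 = 17 distinct.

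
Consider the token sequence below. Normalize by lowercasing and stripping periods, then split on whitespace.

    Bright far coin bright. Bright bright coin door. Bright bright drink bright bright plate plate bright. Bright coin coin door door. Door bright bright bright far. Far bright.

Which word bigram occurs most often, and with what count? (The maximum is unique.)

Bigram frequencies (highest first):
  bright bright: 7
  bright far: 2
  bright coin: 2
  coin door: 2
  door bright: 2
  door door: 2
  … (10 more, each ≤ 1)

"bright bright", 7 times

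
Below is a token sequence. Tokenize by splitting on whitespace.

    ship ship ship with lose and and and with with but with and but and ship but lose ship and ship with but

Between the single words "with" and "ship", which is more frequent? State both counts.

"with": 5 occurrences
"ship": 6 occurrences

"ship" (6 vs 5)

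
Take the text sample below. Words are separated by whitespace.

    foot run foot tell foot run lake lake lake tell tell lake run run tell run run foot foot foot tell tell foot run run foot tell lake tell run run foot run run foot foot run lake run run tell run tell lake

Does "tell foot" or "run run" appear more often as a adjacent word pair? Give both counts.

"run run" (6 vs 2)

"tell foot": 2 occurrences
"run run": 6 occurrences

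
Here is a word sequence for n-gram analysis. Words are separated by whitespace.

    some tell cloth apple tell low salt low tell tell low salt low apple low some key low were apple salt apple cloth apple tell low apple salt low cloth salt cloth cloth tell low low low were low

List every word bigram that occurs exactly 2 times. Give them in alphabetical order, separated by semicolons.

apple salt; apple tell; cloth apple; low apple; low low; low salt; low were

Bigram counts meeting the condition (exactly 2 times):
  apple salt: 2
  apple tell: 2
  cloth apple: 2
  low apple: 2
  low low: 2
  low salt: 2
  low were: 2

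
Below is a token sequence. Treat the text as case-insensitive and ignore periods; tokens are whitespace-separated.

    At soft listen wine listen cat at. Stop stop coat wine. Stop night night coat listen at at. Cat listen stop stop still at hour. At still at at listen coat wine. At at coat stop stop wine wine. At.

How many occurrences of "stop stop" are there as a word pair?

3

Scanning the 39 overlapping bigram windows for "stop stop":
  position 8–9: stop stop
  position 21–22: stop stop
  position 36–37: stop stop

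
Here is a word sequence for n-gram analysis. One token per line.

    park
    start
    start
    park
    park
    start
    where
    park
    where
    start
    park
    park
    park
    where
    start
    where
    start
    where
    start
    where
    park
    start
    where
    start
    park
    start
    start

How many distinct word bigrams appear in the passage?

8

27 tokens → 26 bigram windows in total.
Repeated bigrams (each contributes count−1 duplicates):
  start where: 5
  where start: 5
  park start: 4
  park park: 3
  start park: 3
  park where: 2
  start start: 2
  where park: 2
18 duplicate windows → 26 − 18 = 8 distinct.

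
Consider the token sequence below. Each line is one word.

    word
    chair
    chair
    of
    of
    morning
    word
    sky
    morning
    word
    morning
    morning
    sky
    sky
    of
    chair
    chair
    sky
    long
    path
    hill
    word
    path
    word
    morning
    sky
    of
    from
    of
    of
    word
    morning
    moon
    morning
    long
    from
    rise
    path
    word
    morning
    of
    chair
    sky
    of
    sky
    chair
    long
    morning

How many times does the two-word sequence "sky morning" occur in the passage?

Scanning the 47 overlapping bigram windows for "sky morning":
  position 8–9: sky morning

1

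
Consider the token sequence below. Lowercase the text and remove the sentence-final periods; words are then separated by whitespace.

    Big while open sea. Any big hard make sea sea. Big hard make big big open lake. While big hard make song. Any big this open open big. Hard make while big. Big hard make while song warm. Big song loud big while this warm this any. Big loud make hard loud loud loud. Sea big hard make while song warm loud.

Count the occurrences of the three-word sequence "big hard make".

6

Scanning the 60 overlapping trigram windows for "big hard make":
  position 6–8: big hard make
  position 11–13: big hard make
  position 19–21: big hard make
  position 28–30: big hard make
  position 33–35: big hard make
  position 56–58: big hard make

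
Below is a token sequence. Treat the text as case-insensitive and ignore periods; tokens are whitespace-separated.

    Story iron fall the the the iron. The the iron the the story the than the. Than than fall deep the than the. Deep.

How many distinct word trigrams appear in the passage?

18

24 tokens → 22 trigram windows in total.
Repeated trigrams (each contributes count−1 duplicates):
  iron the the: 2
  the iron the: 2
  the than the: 2
  the the iron: 2
4 duplicate windows → 22 − 4 = 18 distinct.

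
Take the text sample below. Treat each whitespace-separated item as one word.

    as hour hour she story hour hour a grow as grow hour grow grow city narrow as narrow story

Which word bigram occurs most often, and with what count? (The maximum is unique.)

"hour hour", 2 times

Bigram frequencies (highest first):
  hour hour: 2
  as hour: 1
  hour she: 1
  she story: 1
  story hour: 1
  hour a: 1
  … (11 more, each ≤ 1)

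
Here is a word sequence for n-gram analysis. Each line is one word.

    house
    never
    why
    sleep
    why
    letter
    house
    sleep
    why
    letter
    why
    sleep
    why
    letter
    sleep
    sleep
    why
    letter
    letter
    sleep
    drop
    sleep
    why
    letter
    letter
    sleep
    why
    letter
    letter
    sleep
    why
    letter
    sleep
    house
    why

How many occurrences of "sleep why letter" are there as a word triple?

Scanning the 33 overlapping trigram windows for "sleep why letter":
  position 4–6: sleep why letter
  position 8–10: sleep why letter
  position 12–14: sleep why letter
  position 16–18: sleep why letter
  position 22–24: sleep why letter
  position 26–28: sleep why letter
  position 30–32: sleep why letter

7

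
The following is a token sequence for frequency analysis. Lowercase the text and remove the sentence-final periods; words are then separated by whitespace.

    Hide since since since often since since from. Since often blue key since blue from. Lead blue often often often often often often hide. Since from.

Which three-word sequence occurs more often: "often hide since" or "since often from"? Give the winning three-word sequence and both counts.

"often hide since" (1 vs 0)

"often hide since": 1 occurrence
"since often from": 0 occurrences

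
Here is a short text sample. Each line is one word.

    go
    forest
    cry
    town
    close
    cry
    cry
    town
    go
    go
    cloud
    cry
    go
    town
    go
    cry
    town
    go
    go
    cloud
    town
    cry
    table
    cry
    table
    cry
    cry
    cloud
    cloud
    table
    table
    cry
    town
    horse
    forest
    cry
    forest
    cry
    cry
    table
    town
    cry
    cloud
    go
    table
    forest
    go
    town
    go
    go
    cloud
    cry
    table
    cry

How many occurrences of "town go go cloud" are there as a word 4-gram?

Scanning the 51 overlapping 4-gram windows for "town go go cloud":
  position 8–11: town go go cloud
  position 17–20: town go go cloud
  position 48–51: town go go cloud

3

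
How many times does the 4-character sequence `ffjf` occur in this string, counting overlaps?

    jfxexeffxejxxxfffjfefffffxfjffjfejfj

Sliding a length-4 window over the 36 characters (33 positions):
  position 16–19: ffjf
  position 29–32: ffjf

2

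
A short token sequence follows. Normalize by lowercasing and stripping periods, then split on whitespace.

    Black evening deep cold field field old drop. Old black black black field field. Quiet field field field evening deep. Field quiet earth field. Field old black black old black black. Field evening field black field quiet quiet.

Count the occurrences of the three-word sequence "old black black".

Scanning the 36 overlapping trigram windows for "old black black":
  position 9–11: old black black
  position 26–28: old black black
  position 29–31: old black black

3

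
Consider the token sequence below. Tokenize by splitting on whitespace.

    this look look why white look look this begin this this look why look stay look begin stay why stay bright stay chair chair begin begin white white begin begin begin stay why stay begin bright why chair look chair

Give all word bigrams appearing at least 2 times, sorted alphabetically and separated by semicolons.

begin begin; begin stay; look look; look why; stay why; this look; why stay

Bigram counts meeting the condition (at least 2 times):
  begin begin: 3
  begin stay: 2
  look look: 2
  look why: 2
  stay why: 2
  this look: 2
  why stay: 2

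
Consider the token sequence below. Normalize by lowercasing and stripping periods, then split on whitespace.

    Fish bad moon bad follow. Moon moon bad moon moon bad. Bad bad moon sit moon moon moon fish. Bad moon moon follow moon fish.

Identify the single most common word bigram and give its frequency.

"moon moon", 5 times

Bigram frequencies (highest first):
  moon moon: 5
  bad moon: 4
  moon bad: 3
  fish bad: 2
  follow moon: 2
  bad bad: 2
  … (5 more, each ≤ 2)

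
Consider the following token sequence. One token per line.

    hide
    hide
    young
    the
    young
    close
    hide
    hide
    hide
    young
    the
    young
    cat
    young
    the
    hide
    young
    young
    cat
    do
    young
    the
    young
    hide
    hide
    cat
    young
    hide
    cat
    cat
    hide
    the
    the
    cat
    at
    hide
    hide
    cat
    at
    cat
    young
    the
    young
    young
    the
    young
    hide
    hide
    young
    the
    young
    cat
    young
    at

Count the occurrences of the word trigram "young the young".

6

Scanning the 52 overlapping trigram windows for "young the young":
  position 3–5: young the young
  position 10–12: young the young
  position 21–23: young the young
  position 41–43: young the young
  position 44–46: young the young
  position 49–51: young the young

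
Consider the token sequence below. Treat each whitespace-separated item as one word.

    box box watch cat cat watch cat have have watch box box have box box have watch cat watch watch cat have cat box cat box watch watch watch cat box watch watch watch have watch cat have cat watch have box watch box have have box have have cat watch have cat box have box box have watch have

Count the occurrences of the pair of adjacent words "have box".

Scanning the 59 overlapping bigram windows for "have box":
  position 13–14: have box
  position 41–42: have box
  position 46–47: have box
  position 55–56: have box

4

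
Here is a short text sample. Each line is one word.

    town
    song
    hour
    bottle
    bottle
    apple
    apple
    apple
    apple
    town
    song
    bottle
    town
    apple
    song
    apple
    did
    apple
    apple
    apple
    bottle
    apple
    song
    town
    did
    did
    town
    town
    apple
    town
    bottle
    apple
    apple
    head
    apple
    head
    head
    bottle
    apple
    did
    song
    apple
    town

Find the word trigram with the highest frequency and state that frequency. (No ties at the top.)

Trigram frequencies (highest first):
  apple apple apple: 3
  bottle apple apple: 2
  town song hour: 1
  song hour bottle: 1
  hour bottle bottle: 1
  bottle bottle apple: 1
  … (32 more, each ≤ 1)

"apple apple apple", 3 times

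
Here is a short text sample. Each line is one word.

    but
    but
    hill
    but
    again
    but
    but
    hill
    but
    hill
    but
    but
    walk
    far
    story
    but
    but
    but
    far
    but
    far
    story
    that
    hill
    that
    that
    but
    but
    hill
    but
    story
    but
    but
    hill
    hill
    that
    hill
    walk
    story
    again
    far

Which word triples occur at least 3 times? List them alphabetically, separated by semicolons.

but but hill; but hill but

Trigram counts meeting the condition (at least 3 times):
  but but hill: 4
  but hill but: 4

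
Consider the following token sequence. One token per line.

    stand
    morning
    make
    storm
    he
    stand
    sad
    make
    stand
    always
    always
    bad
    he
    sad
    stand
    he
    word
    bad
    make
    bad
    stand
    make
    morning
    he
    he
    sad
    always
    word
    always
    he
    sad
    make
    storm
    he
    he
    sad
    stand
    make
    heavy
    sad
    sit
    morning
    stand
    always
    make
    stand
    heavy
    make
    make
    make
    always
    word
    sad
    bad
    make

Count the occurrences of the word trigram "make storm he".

Scanning the 53 overlapping trigram windows for "make storm he":
  position 3–5: make storm he
  position 32–34: make storm he

2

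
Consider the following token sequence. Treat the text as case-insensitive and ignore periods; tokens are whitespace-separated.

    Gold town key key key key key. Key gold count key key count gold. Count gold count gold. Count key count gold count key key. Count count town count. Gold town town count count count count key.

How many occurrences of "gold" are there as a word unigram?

7

Scanning the 37 tokens for "gold":
  position 1: gold
  position 9: gold
  position 14: gold
  position 16: gold
  position 18: gold
  position 22: gold
  position 30: gold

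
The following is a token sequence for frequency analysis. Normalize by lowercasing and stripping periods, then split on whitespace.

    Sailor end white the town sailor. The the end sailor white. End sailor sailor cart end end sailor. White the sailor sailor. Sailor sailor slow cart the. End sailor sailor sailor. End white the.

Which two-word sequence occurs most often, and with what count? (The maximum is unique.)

Bigram frequencies (highest first):
  sailor sailor: 6
  end sailor: 4
  white the: 3
  sailor end: 2
  end white: 2
  the end: 2
  … (13 more, each ≤ 2)

"sailor sailor", 6 times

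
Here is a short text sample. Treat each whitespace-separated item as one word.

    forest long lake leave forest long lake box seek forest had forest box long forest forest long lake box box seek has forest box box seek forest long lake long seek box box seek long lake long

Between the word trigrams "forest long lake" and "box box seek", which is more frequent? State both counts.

"forest long lake" (4 vs 3)

"forest long lake": 4 occurrences
"box box seek": 3 occurrences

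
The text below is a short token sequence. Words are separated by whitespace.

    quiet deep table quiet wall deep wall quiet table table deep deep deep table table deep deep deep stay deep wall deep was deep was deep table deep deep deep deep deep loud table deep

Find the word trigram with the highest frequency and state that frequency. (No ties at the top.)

"deep deep deep", 5 times

Trigram frequencies (highest first):
  deep deep deep: 5
  table deep deep: 3
  table table deep: 2
  deep was deep: 2
  quiet deep table: 1
  deep table quiet: 1
  … (19 more, each ≤ 1)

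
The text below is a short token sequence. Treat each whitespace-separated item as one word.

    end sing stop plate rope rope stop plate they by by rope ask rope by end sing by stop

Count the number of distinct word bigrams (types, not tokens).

19 tokens → 18 bigram windows in total.
Repeated bigrams (each contributes count−1 duplicates):
  end sing: 2
  stop plate: 2
2 duplicate windows → 18 − 2 = 16 distinct.

16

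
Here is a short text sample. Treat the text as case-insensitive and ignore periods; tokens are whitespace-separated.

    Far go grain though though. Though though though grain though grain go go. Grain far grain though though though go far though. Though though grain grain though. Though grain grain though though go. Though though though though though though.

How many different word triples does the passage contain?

39 tokens → 37 trigram windows in total.
Repeated trigrams (each contributes count−1 duplicates):
  though though though: 9
  grain though though: 4
  though though grain: 3
  grain grain though: 2
  though grain grain: 2
  though though go: 2
16 duplicate windows → 37 − 16 = 21 distinct.

21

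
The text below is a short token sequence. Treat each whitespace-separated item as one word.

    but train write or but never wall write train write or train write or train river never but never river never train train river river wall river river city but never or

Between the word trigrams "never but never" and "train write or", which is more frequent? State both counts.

"train write or" (3 vs 1)

"never but never": 1 occurrence
"train write or": 3 occurrences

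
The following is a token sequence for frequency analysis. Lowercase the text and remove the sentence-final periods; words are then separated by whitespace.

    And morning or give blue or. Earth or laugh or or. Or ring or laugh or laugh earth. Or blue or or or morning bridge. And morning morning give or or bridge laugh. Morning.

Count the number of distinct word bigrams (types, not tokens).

23

34 tokens → 33 bigram windows in total.
Repeated bigrams (each contributes count−1 duplicates):
  or or: 5
  or laugh: 3
  and morning: 2
  blue or: 2
  earth or: 2
  laugh or: 2
10 duplicate windows → 33 − 10 = 23 distinct.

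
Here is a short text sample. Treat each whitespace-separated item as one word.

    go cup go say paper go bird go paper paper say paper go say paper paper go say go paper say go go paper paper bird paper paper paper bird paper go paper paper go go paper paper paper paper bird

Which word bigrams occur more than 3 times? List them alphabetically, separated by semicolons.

Bigram counts meeting the condition (more than 3 times):
  go paper: 5
  paper go: 5
  paper paper: 9

go paper; paper go; paper paper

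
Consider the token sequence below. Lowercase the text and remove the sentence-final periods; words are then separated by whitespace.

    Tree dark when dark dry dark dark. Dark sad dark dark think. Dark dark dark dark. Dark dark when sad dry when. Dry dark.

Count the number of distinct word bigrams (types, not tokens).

14

24 tokens → 23 bigram windows in total.
Repeated bigrams (each contributes count−1 duplicates):
  dark dark: 8
  dark when: 2
  dry dark: 2
9 duplicate windows → 23 − 9 = 14 distinct.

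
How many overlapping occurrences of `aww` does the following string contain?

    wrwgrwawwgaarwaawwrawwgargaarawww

4

Sliding a length-3 window over the 33 characters (31 positions):
  position 7–9: aww
  position 16–18: aww
  position 20–22: aww
  position 30–32: aww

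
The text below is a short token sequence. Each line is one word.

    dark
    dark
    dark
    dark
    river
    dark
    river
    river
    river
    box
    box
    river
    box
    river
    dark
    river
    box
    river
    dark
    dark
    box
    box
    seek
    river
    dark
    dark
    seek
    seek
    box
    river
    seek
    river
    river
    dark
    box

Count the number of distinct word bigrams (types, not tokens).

35 tokens → 34 bigram windows in total.
Repeated bigrams (each contributes count−1 duplicates):
  dark dark: 5
  river dark: 5
  box river: 4
  dark river: 3
  river box: 3
  river river: 3
  box box: 2
  dark box: 2
  … (1 more repeated)
20 duplicate windows → 34 − 20 = 14 distinct.

14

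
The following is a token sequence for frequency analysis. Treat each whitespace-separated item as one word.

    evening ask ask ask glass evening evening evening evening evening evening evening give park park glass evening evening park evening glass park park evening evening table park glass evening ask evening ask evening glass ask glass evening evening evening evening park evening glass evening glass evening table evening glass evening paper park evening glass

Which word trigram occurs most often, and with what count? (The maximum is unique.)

Trigram frequencies (highest first):
  evening evening evening: 7
  glass evening evening: 3
  park evening glass: 3
  evening glass evening: 3
  ask glass evening: 2
  park glass evening: 2
  … (29 more, each ≤ 2)

"evening evening evening", 7 times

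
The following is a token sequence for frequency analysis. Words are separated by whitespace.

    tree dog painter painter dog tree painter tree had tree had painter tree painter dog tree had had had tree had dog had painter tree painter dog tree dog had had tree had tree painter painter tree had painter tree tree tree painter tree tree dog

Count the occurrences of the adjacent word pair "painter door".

Scanning the 45 overlapping bigram windows for "painter door":
  (none found)

0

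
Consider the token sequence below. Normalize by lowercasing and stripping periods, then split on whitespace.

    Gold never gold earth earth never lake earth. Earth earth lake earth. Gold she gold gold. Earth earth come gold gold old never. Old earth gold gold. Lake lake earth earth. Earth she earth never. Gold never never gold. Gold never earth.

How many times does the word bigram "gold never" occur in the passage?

Scanning the 41 overlapping bigram windows for "gold never":
  position 1–2: gold never
  position 36–37: gold never
  position 40–41: gold never

3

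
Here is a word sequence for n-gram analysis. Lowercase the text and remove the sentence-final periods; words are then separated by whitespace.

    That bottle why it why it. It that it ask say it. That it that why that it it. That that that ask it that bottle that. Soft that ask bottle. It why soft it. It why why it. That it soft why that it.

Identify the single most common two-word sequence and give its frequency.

"it that", 6 times

Bigram frequencies (highest first):
  it that: 6
  that it: 5
  why it: 3
  it why: 3
  it it: 3
  that bottle: 2
  … (19 more, each ≤ 2)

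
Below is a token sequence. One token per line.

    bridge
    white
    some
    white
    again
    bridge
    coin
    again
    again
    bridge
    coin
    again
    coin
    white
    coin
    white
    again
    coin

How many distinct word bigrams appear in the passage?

11

18 tokens → 17 bigram windows in total.
Repeated bigrams (each contributes count−1 duplicates):
  again bridge: 2
  again coin: 2
  bridge coin: 2
  coin again: 2
  coin white: 2
  white again: 2
6 duplicate windows → 17 − 6 = 11 distinct.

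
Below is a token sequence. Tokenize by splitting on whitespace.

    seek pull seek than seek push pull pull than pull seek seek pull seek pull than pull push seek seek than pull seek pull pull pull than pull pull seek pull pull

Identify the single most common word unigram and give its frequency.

"pull", 15 times

Unigram frequencies (highest first):
  pull: 15
  seek: 10
  than: 5
  push: 2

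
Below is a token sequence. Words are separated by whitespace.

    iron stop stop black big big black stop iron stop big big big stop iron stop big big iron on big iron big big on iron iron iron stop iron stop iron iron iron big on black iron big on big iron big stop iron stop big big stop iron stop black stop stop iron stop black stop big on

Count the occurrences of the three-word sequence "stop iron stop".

Scanning the 58 overlapping trigram windows for "stop iron stop":
  position 8–10: stop iron stop
  position 14–16: stop iron stop
  position 29–31: stop iron stop
  position 44–46: stop iron stop
  position 49–51: stop iron stop
  position 54–56: stop iron stop

6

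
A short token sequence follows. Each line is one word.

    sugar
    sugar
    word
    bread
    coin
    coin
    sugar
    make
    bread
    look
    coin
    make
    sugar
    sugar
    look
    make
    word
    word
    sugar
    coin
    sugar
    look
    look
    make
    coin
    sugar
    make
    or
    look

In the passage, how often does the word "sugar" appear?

Scanning the 29 tokens for "sugar":
  position 1: sugar
  position 2: sugar
  position 7: sugar
  position 13: sugar
  position 14: sugar
  position 19: sugar
  position 21: sugar
  position 26: sugar

8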